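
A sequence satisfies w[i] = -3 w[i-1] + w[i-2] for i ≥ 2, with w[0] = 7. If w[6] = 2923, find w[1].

Let w[1] = x.
w[2] = 7 - 3x
w[3] = -21 + 10x
w[4] = 70 - 33x
w[5] = -231 + 109x
w[6] = 763 - 360x
So 763 - 360x = 2923, giving x = -6.

-6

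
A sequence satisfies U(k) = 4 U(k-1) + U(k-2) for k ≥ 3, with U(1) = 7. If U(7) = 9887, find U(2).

6

Let U(2) = y.
U(3) = 7 + 4y
U(4) = 28 + 17y
U(5) = 119 + 72y
U(6) = 504 + 305y
U(7) = 2135 + 1292y
So 2135 + 1292y = 9887, giving y = 6.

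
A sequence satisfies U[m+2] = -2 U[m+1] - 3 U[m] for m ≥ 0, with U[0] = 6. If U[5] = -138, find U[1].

6

Let U[1] = v.
U[2] = -18 - 2v
U[3] = 36 + v
U[4] = -18 + 4v
U[5] = -72 - 11v
So -72 - 11v = -138, giving v = 6.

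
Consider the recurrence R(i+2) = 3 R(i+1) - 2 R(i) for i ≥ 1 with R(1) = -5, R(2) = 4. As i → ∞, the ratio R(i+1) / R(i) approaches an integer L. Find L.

The characteristic equation is r^2 - 3r + 2 = 0, which factors as (r - 2)(r - 1) = 0.
So the roots are 2 and 1. Since |2| > |1| and the coefficient of 2^i is non-zero, the ratio tends to 2.

2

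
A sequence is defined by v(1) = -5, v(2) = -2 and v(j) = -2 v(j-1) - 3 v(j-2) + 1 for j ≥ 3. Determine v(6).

v(3) = -2(-2) - 3(-5) + 1 = 20
v(4) = -2(20) - 3(-2) + 1 = -33
v(5) = -2(-33) - 3(20) + 1 = 7
v(6) = -2(7) - 3(-33) + 1 = 86

86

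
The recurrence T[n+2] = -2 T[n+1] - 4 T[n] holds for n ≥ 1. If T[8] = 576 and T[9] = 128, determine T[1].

-5

Rearranging, T[n-2] = (T[n] + 2 T[n-1]) / -4.
T[7] = (128 + 2(576)) / -4 = 1280/-4 = -320
T[6] = (576 + 2(-320)) / -4 = -64/-4 = 16
T[5] = (-320 + 2(16)) / -4 = -288/-4 = 72
T[4] = (16 + 2(72)) / -4 = 160/-4 = -40
T[3] = (72 + 2(-40)) / -4 = -8/-4 = 2
T[2] = (-40 + 2(2)) / -4 = -36/-4 = 9
T[1] = (2 + 2(9)) / -4 = 20/-4 = -5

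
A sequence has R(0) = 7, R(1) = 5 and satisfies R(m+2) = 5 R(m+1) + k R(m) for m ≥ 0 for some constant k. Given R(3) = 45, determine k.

R(2) = 25 + 7k
R(3) = 125 + 40k
So 125 + 40k = 45, giving k = -2.

-2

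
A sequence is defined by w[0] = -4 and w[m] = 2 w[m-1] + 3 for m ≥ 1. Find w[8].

-259

w[1] = 2(-4) + 3 = -5
w[2] = 2(-5) + 3 = -7
w[3] = 2(-7) + 3 = -11
w[4] = 2(-11) + 3 = -19
w[5] = 2(-19) + 3 = -35
w[6] = 2(-35) + 3 = -67
w[7] = 2(-67) + 3 = -131
w[8] = 2(-131) + 3 = -259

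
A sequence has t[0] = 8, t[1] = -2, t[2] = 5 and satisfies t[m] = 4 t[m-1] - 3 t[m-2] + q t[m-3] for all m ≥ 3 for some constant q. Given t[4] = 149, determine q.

2

t[3] = 26 + 8q
t[4] = 89 + 30q
So 89 + 30q = 149, giving q = 2.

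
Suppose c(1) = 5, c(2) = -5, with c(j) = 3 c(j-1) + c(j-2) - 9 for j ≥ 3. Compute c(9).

c(3) = 3·(-5) + 5 - 9 = -19
c(4) = 3·(-19) + (-5) - 9 = -71
c(5) = 3·(-71) + (-19) - 9 = -241
c(6) = 3·(-241) + (-71) - 9 = -803
c(7) = 3·(-803) + (-241) - 9 = -2659
c(8) = 3·(-2659) + (-803) - 9 = -8789
c(9) = 3·(-8789) + (-2659) - 9 = -29035

-29035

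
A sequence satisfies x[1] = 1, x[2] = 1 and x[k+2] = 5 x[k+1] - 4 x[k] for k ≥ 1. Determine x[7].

x[3] = 5*1 - 4*1 = 1
x[4] = 5*1 - 4*1 = 1
x[5] = 5*1 - 4*1 = 1
x[6] = 5*1 - 4*1 = 1
x[7] = 5*1 - 4*1 = 1

1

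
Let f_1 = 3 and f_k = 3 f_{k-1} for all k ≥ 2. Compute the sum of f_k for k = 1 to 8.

9840

f_2 = 3(3) = 9
f_3 = 3(9) = 27
f_4 = 3(27) = 81
f_5 = 3(81) = 243
f_6 = 3(243) = 729
f_7 = 3(729) = 2187
f_8 = 3(2187) = 6561
Sum = 3 + 9 + 27 + 81 + 243 + 729 + 2187 + 6561 = 9840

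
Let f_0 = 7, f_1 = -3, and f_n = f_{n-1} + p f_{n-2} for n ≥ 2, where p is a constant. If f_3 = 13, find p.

f_2 = -3 + 7p
f_3 = -3 + 4p
So -3 + 4p = 13, giving p = 4.

4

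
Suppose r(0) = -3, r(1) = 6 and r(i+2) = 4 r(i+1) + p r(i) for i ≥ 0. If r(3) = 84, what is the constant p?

r(2) = 24 - 3p
r(3) = 96 - 6p
So 96 - 6p = 84, giving p = 2.

2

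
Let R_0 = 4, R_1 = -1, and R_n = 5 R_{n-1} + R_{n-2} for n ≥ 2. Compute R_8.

-22541

R_2 = 5(-1) + 4 = -1
R_3 = 5(-1) + (-1) = -6
R_4 = 5(-6) + (-1) = -31
R_5 = 5(-31) + (-6) = -161
R_6 = 5(-161) + (-31) = -836
R_7 = 5(-836) + (-161) = -4341
R_8 = 5(-4341) + (-836) = -22541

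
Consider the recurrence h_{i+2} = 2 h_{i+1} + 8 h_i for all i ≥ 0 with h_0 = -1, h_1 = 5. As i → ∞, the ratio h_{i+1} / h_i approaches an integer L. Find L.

4

The characteristic equation is r^2 - 2r - 8 = 0, which factors as (r - 4)(r + 2) = 0.
So the roots are 4 and -2. Since |4| > |-2| and the coefficient of 4^i is non-zero, the ratio tends to 4.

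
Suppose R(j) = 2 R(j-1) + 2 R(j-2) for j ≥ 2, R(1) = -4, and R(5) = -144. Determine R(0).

Let R(0) = x.
R(2) = -8 + 2x
R(3) = -24 + 4x
R(4) = -64 + 12x
R(5) = -176 + 32x
So -176 + 32x = -144, giving x = 1.

1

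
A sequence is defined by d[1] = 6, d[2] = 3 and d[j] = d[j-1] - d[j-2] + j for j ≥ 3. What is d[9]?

d[3] = 3 - 6 + 3 = 0
d[4] = 0 - 3 + 4 = 1
d[5] = 1 - 0 + 5 = 6
d[6] = 6 - 1 + 6 = 11
d[7] = 11 - 6 + 7 = 12
d[8] = 12 - 11 + 8 = 9
d[9] = 9 - 12 + 9 = 6

6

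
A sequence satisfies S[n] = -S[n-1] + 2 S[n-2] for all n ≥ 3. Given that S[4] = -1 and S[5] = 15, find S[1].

5

Rearranging, S[n-2] = (S[n] + S[n-1]) / 2.
S[3] = (15 + (-1)) / 2 = 14/2 = 7
S[2] = (-1 + 7) / 2 = 6/2 = 3
S[1] = (7 + 3) / 2 = 10/2 = 5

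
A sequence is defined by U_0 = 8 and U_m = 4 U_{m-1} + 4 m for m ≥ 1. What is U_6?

U_1 = 4·8 + 4 = 36
U_2 = 4·36 + 8 = 152
U_3 = 4·152 + 12 = 620
U_4 = 4·620 + 16 = 2496
U_5 = 4·2496 + 20 = 10004
U_6 = 4·10004 + 24 = 40040

40040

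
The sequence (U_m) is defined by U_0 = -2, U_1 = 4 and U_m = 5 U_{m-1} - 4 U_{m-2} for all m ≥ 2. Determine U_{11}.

8388604

U_2 = 5(4) - 4(-2) = 28
U_3 = 5(28) - 4(4) = 124
U_4 = 5(124) - 4(28) = 508
U_5 = 5(508) - 4(124) = 2044
U_6 = 5(2044) - 4(508) = 8188
U_7 = 5(8188) - 4(2044) = 32764
U_8 = 5(32764) - 4(8188) = 131068
U_9 = 5(131068) - 4(32764) = 524284
U_{10} = 5(524284) - 4(131068) = 2097148
U_{11} = 5(2097148) - 4(524284) = 8388604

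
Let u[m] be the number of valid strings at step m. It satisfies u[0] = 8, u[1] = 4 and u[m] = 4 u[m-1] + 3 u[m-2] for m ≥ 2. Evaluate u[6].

u[2] = 4(4) + 3(8) = 40
u[3] = 4(40) + 3(4) = 172
u[4] = 4(172) + 3(40) = 808
u[5] = 4(808) + 3(172) = 3748
u[6] = 4(3748) + 3(808) = 17416

17416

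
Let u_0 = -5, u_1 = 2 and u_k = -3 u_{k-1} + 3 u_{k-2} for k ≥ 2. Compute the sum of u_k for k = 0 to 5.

792

u_2 = -3*2 + 3*(-5) = -21
u_3 = -3*(-21) + 3*2 = 69
u_4 = -3*69 + 3*(-21) = -270
u_5 = -3*(-270) + 3*69 = 1017
Sum = (-5) + 2 + (-21) + 69 + (-270) + 1017 = 792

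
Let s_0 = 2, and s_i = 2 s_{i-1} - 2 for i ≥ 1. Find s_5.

s_1 = 2*2 - 2 = 2
s_2 = 2*2 - 2 = 2
s_3 = 2*2 - 2 = 2
s_4 = 2*2 - 2 = 2
s_5 = 2*2 - 2 = 2

2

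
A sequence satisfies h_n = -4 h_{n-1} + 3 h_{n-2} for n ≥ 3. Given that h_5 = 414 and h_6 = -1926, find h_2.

-6

Rearranging, h_{n-2} = (h_n + 4 h_{n-1}) / 3.
h_4 = (-1926 + 4(414)) / 3 = -270/3 = -90
h_3 = (414 + 4(-90)) / 3 = 54/3 = 18
h_2 = (-90 + 4(18)) / 3 = -18/3 = -6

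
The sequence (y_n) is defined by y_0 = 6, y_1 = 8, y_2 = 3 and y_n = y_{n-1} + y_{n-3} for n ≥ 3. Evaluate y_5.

y_3 = 3 + 6 = 9
y_4 = 9 + 8 = 17
y_5 = 17 + 3 = 20

20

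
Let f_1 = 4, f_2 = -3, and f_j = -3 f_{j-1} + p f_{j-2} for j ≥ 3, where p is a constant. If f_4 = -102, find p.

5

f_3 = 9 + 4p
f_4 = -27 - 15p
So -27 - 15p = -102, giving p = 5.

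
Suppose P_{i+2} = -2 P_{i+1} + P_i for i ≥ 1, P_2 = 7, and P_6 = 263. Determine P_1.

Let P_1 = v.
P_3 = -14 + v
P_4 = 35 - 2v
P_5 = -84 + 5v
P_6 = 203 - 12v
So 203 - 12v = 263, giving v = -5.

-5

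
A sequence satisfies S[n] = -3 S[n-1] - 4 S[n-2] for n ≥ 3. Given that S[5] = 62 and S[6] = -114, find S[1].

-4

Rearranging, S[n-2] = (S[n] + 3 S[n-1]) / -4.
S[4] = (-114 + 3(62)) / -4 = 72/-4 = -18
S[3] = (62 + 3(-18)) / -4 = 8/-4 = -2
S[2] = (-18 + 3(-2)) / -4 = -24/-4 = 6
S[1] = (-2 + 3(6)) / -4 = 16/-4 = -4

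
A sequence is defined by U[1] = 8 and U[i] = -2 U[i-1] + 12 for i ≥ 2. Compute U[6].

-124

U[2] = -2·8 + 12 = -4
U[3] = -2·(-4) + 12 = 20
U[4] = -2·20 + 12 = -28
U[5] = -2·(-28) + 12 = 68
U[6] = -2·68 + 12 = -124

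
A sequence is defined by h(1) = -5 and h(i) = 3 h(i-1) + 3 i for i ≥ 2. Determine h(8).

h(2) = 3(-5) + 6 = -9
h(3) = 3(-9) + 9 = -18
h(4) = 3(-18) + 12 = -42
h(5) = 3(-42) + 15 = -111
h(6) = 3(-111) + 18 = -315
h(7) = 3(-315) + 21 = -924
h(8) = 3(-924) + 24 = -2748

-2748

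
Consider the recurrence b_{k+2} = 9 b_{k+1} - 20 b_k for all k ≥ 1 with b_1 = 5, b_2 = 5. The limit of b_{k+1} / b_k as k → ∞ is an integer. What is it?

The characteristic equation is r^2 - 9r + 20 = 0, which factors as (r - 5)(r - 4) = 0.
So the roots are 5 and 4. Since |5| > |4| and the coefficient of 5^k is non-zero, the ratio tends to 5.

5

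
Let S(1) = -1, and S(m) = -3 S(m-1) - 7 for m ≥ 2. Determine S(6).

-184

S(2) = -3·(-1) - 7 = -4
S(3) = -3·(-4) - 7 = 5
S(4) = -3·5 - 7 = -22
S(5) = -3·(-22) - 7 = 59
S(6) = -3·59 - 7 = -184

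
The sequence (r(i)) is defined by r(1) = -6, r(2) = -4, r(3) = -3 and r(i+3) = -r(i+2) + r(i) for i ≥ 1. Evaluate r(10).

1

r(4) = -(-3) + (-6) = -3
r(5) = -(-3) + (-4) = -1
r(6) = -(-1) + (-3) = -2
r(7) = -(-2) + (-3) = -1
r(8) = -(-1) + (-1) = 0
r(9) = -0 + (-2) = -2
r(10) = -(-2) + (-1) = 1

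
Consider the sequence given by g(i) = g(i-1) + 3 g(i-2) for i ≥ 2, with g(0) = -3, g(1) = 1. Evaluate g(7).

-263

g(2) = 1 + 3(-3) = -8
g(3) = (-8) + 3(1) = -5
g(4) = (-5) + 3(-8) = -29
g(5) = (-29) + 3(-5) = -44
g(6) = (-44) + 3(-29) = -131
g(7) = (-131) + 3(-44) = -263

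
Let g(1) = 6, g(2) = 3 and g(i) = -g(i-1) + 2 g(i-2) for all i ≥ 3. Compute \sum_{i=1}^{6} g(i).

g(3) = -3 + 2(6) = 9
g(4) = -9 + 2(3) = -3
g(5) = -(-3) + 2(9) = 21
g(6) = -21 + 2(-3) = -27
Sum = 6 + 3 + 9 + (-3) + 21 + (-27) = 9

9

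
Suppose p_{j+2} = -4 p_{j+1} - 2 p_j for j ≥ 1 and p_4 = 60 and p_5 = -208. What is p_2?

2

Rearranging, p_{j-2} = (p_j + 4 p_{j-1}) / -2.
p_3 = (-208 + 4·60) / -2 = 32/-2 = -16
p_2 = (60 + 4·(-16)) / -2 = -4/-2 = 2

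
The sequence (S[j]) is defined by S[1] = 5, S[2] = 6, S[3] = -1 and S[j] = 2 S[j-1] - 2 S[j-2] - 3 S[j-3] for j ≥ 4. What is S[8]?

518

S[4] = 2(-1) - 2(6) - 3(5) = -29
S[5] = 2(-29) - 2(-1) - 3(6) = -74
S[6] = 2(-74) - 2(-29) - 3(-1) = -87
S[7] = 2(-87) - 2(-74) - 3(-29) = 61
S[8] = 2(61) - 2(-87) - 3(-74) = 518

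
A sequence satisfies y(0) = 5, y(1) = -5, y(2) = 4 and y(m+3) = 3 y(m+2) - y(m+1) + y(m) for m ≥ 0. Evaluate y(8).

3257

y(3) = 3(4) - (-5) + 5 = 22
y(4) = 3(22) - 4 + (-5) = 57
y(5) = 3(57) - 22 + 4 = 153
y(6) = 3(153) - 57 + 22 = 424
y(7) = 3(424) - 153 + 57 = 1176
y(8) = 3(1176) - 424 + 153 = 3257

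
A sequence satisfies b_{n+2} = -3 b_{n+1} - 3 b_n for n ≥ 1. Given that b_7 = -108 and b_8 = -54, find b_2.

Rearranging, b_{n-2} = (b_n + 3 b_{n-1}) / -3.
b_6 = (-54 + 3(-108)) / -3 = -378/-3 = 126
b_5 = (-108 + 3(126)) / -3 = 270/-3 = -90
b_4 = (126 + 3(-90)) / -3 = -144/-3 = 48
b_3 = (-90 + 3(48)) / -3 = 54/-3 = -18
b_2 = (48 + 3(-18)) / -3 = -6/-3 = 2

2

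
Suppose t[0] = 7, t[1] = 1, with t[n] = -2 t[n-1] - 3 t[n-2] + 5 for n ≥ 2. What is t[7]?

t[2] = -2*1 - 3*7 + 5 = -18
t[3] = -2*(-18) - 3*1 + 5 = 38
t[4] = -2*38 - 3*(-18) + 5 = -17
t[5] = -2*(-17) - 3*38 + 5 = -75
t[6] = -2*(-75) - 3*(-17) + 5 = 206
t[7] = -2*206 - 3*(-75) + 5 = -182

-182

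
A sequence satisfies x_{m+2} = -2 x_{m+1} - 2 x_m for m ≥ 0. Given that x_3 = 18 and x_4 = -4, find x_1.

7

Rearranging, x_{m-2} = (x_m + 2 x_{m-1}) / -2.
x_2 = (-4 + 2·18) / -2 = 32/-2 = -16
x_1 = (18 + 2·(-16)) / -2 = -14/-2 = 7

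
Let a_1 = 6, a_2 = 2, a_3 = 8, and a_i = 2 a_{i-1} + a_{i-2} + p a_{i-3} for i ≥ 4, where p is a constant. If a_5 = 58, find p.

a_4 = 18 + 6p
a_5 = 44 + 14p
So 44 + 14p = 58, giving p = 1.

1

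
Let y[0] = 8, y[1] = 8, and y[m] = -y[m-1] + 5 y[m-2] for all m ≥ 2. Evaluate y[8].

y[2] = -8 + 5(8) = 32
y[3] = -32 + 5(8) = 8
y[4] = -8 + 5(32) = 152
y[5] = -152 + 5(8) = -112
y[6] = -(-112) + 5(152) = 872
y[7] = -872 + 5(-112) = -1432
y[8] = -(-1432) + 5(872) = 5792

5792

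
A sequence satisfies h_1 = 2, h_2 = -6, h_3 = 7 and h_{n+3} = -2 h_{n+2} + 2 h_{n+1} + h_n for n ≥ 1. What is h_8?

h_4 = -2*7 + 2*(-6) + 2 = -24
h_5 = -2*(-24) + 2*7 + (-6) = 56
h_6 = -2*56 + 2*(-24) + 7 = -153
h_7 = -2*(-153) + 2*56 + (-24) = 394
h_8 = -2*394 + 2*(-153) + 56 = -1038

-1038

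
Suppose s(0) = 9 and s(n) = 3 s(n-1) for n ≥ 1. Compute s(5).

s(1) = 3·9 = 27
s(2) = 3·27 = 81
s(3) = 3·81 = 243
s(4) = 3·243 = 729
s(5) = 3·729 = 2187

2187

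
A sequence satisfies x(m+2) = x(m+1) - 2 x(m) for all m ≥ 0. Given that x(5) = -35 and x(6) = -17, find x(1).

-1

Rearranging, x(m-2) = (x(m) - x(m-1)) / -2.
x(4) = (-17 - (-35)) / -2 = 18/-2 = -9
x(3) = (-35 - (-9)) / -2 = -26/-2 = 13
x(2) = (-9 - 13) / -2 = -22/-2 = 11
x(1) = (13 - 11) / -2 = 2/-2 = -1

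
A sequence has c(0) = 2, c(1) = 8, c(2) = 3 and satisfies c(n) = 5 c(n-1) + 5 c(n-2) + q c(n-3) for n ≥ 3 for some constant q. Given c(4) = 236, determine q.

-3

c(3) = 55 + 2q
c(4) = 290 + 18q
So 290 + 18q = 236, giving q = -3.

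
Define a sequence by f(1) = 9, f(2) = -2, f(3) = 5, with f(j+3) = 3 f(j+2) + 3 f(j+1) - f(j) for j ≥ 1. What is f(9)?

2585

f(4) = 3·5 + 3·(-2) - 9 = 0
f(5) = 3·0 + 3·5 - (-2) = 17
f(6) = 3·17 + 3·0 - 5 = 46
f(7) = 3·46 + 3·17 - 0 = 189
f(8) = 3·189 + 3·46 - 17 = 688
f(9) = 3·688 + 3·189 - 46 = 2585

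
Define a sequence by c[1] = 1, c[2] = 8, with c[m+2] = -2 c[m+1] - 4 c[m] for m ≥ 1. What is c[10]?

512

c[3] = -2(8) - 4(1) = -20
c[4] = -2(-20) - 4(8) = 8
c[5] = -2(8) - 4(-20) = 64
c[6] = -2(64) - 4(8) = -160
c[7] = -2(-160) - 4(64) = 64
c[8] = -2(64) - 4(-160) = 512
c[9] = -2(512) - 4(64) = -1280
c[10] = -2(-1280) - 4(512) = 512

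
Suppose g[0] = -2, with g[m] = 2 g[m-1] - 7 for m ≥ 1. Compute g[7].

-1145

g[1] = 2*(-2) - 7 = -11
g[2] = 2*(-11) - 7 = -29
g[3] = 2*(-29) - 7 = -65
g[4] = 2*(-65) - 7 = -137
g[5] = 2*(-137) - 7 = -281
g[6] = 2*(-281) - 7 = -569
g[7] = 2*(-569) - 7 = -1145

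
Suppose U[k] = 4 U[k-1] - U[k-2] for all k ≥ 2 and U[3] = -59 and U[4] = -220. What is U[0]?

-4

Rearranging, U[k-2] = -(U[k] - 4 U[k-1]).
U[2] = -(-220 - 4·(-59)) = -16
U[1] = -(-59 - 4·(-16)) = -5
U[0] = -(-16 - 4·(-5)) = -4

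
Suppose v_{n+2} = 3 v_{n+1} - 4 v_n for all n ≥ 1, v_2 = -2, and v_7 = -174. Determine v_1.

-6

Let v_1 = y.
v_3 = -6 - 4y
v_4 = -10 - 12y
v_5 = -6 - 20y
v_6 = 22 - 12y
v_7 = 90 + 44y
So 90 + 44y = -174, giving y = -6.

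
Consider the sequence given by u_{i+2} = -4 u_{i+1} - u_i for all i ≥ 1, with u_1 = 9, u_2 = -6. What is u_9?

38985

u_3 = -4·(-6) - 9 = 15
u_4 = -4·15 - (-6) = -54
u_5 = -4·(-54) - 15 = 201
u_6 = -4·201 - (-54) = -750
u_7 = -4·(-750) - 201 = 2799
u_8 = -4·2799 - (-750) = -10446
u_9 = -4·(-10446) - 2799 = 38985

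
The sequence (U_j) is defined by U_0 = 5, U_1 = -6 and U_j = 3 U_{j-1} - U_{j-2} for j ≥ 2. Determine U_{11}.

-140091

U_2 = 3*(-6) - 5 = -23
U_3 = 3*(-23) - (-6) = -63
U_4 = 3*(-63) - (-23) = -166
U_5 = 3*(-166) - (-63) = -435
U_6 = 3*(-435) - (-166) = -1139
U_7 = 3*(-1139) - (-435) = -2982
U_8 = 3*(-2982) - (-1139) = -7807
U_9 = 3*(-7807) - (-2982) = -20439
U_{10} = 3*(-20439) - (-7807) = -53510
U_{11} = 3*(-53510) - (-20439) = -140091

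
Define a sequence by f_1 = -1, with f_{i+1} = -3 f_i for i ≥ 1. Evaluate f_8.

2187

f_2 = -3·(-1) = 3
f_3 = -3·3 = -9
f_4 = -3·(-9) = 27
f_5 = -3·27 = -81
f_6 = -3·(-81) = 243
f_7 = -3·243 = -729
f_8 = -3·(-729) = 2187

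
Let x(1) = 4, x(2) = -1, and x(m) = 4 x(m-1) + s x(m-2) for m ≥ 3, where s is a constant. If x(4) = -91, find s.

x(3) = -4 + 4s
x(4) = -16 + 15s
So -16 + 15s = -91, giving s = -5.

-5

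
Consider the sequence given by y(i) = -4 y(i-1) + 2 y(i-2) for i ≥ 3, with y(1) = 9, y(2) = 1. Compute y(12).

y(3) = -4(1) + 2(9) = 14
y(4) = -4(14) + 2(1) = -54
y(5) = -4(-54) + 2(14) = 244
y(6) = -4(244) + 2(-54) = -1084
y(7) = -4(-1084) + 2(244) = 4824
y(8) = -4(4824) + 2(-1084) = -21464
y(9) = -4(-21464) + 2(4824) = 95504
y(10) = -4(95504) + 2(-21464) = -424944
y(11) = -4(-424944) + 2(95504) = 1890784
y(12) = -4(1890784) + 2(-424944) = -8413024

-8413024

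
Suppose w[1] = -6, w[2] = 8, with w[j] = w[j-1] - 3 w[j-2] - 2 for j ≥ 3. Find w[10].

w[3] = 8 - 3(-6) - 2 = 24
w[4] = 24 - 3(8) - 2 = -2
w[5] = (-2) - 3(24) - 2 = -76
w[6] = (-76) - 3(-2) - 2 = -72
w[7] = (-72) - 3(-76) - 2 = 154
w[8] = 154 - 3(-72) - 2 = 368
w[9] = 368 - 3(154) - 2 = -96
w[10] = (-96) - 3(368) - 2 = -1202

-1202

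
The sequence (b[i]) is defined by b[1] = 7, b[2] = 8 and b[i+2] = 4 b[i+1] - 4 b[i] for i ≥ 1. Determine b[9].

-4352

b[3] = 4·8 - 4·7 = 4
b[4] = 4·4 - 4·8 = -16
b[5] = 4·(-16) - 4·4 = -80
b[6] = 4·(-80) - 4·(-16) = -256
b[7] = 4·(-256) - 4·(-80) = -704
b[8] = 4·(-704) - 4·(-256) = -1792
b[9] = 4·(-1792) - 4·(-704) = -4352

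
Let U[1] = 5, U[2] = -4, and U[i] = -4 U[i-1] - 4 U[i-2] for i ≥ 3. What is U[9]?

U[3] = -4·(-4) - 4·5 = -4
U[4] = -4·(-4) - 4·(-4) = 32
U[5] = -4·32 - 4·(-4) = -112
U[6] = -4·(-112) - 4·32 = 320
U[7] = -4·320 - 4·(-112) = -832
U[8] = -4·(-832) - 4·320 = 2048
U[9] = -4·2048 - 4·(-832) = -4864

-4864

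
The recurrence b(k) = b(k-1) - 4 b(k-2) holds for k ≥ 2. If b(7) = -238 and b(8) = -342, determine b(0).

Rearranging, b(k-2) = (b(k) - b(k-1)) / -4.
b(6) = (-342 - (-238)) / -4 = -104/-4 = 26
b(5) = (-238 - 26) / -4 = -264/-4 = 66
b(4) = (26 - 66) / -4 = -40/-4 = 10
b(3) = (66 - 10) / -4 = 56/-4 = -14
b(2) = (10 - (-14)) / -4 = 24/-4 = -6
b(1) = (-14 - (-6)) / -4 = -8/-4 = 2
b(0) = (-6 - 2) / -4 = -8/-4 = 2

2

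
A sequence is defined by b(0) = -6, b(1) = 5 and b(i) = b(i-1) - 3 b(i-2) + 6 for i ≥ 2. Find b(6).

b(2) = 5 - 3(-6) + 6 = 29
b(3) = 29 - 3(5) + 6 = 20
b(4) = 20 - 3(29) + 6 = -61
b(5) = (-61) - 3(20) + 6 = -115
b(6) = (-115) - 3(-61) + 6 = 74

74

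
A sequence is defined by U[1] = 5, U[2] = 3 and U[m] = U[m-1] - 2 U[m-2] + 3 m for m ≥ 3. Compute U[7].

U[3] = 3 - 2*5 + 9 = 2
U[4] = 2 - 2*3 + 12 = 8
U[5] = 8 - 2*2 + 15 = 19
U[6] = 19 - 2*8 + 18 = 21
U[7] = 21 - 2*19 + 21 = 4

4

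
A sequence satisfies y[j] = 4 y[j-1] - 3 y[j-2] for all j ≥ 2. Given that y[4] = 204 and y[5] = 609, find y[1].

Rearranging, y[j-2] = (y[j] - 4 y[j-1]) / -3.
y[3] = (609 - 4(204)) / -3 = -207/-3 = 69
y[2] = (204 - 4(69)) / -3 = -72/-3 = 24
y[1] = (69 - 4(24)) / -3 = -27/-3 = 9

9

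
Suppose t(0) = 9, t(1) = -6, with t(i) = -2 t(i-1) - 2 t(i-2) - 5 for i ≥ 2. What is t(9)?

-81

t(2) = -2(-6) - 2(9) - 5 = -11
t(3) = -2(-11) - 2(-6) - 5 = 29
t(4) = -2(29) - 2(-11) - 5 = -41
t(5) = -2(-41) - 2(29) - 5 = 19
t(6) = -2(19) - 2(-41) - 5 = 39
t(7) = -2(39) - 2(19) - 5 = -121
t(8) = -2(-121) - 2(39) - 5 = 159
t(9) = -2(159) - 2(-121) - 5 = -81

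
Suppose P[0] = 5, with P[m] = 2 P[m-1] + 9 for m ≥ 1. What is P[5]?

439

P[1] = 2(5) + 9 = 19
P[2] = 2(19) + 9 = 47
P[3] = 2(47) + 9 = 103
P[4] = 2(103) + 9 = 215
P[5] = 2(215) + 9 = 439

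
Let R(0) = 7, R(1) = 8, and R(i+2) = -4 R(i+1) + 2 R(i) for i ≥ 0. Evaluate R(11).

13408128

R(2) = -4·8 + 2·7 = -18
R(3) = -4·(-18) + 2·8 = 88
R(4) = -4·88 + 2·(-18) = -388
R(5) = -4·(-388) + 2·88 = 1728
R(6) = -4·1728 + 2·(-388) = -7688
R(7) = -4·(-7688) + 2·1728 = 34208
R(8) = -4·34208 + 2·(-7688) = -152208
R(9) = -4·(-152208) + 2·34208 = 677248
R(10) = -4·677248 + 2·(-152208) = -3013408
R(11) = -4·(-3013408) + 2·677248 = 13408128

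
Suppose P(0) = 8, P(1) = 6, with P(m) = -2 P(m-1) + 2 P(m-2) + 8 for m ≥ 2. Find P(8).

1800

P(2) = -2·6 + 2·8 + 8 = 12
P(3) = -2·12 + 2·6 + 8 = -4
P(4) = -2·(-4) + 2·12 + 8 = 40
P(5) = -2·40 + 2·(-4) + 8 = -80
P(6) = -2·(-80) + 2·40 + 8 = 248
P(7) = -2·248 + 2·(-80) + 8 = -648
P(8) = -2·(-648) + 2·248 + 8 = 1800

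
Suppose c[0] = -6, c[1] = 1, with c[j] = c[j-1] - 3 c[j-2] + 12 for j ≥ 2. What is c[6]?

c[2] = 1 - 3*(-6) + 12 = 31
c[3] = 31 - 3*1 + 12 = 40
c[4] = 40 - 3*31 + 12 = -41
c[5] = (-41) - 3*40 + 12 = -149
c[6] = (-149) - 3*(-41) + 12 = -14

-14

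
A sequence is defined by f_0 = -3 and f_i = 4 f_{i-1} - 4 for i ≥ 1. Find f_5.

f_1 = 4·(-3) - 4 = -16
f_2 = 4·(-16) - 4 = -68
f_3 = 4·(-68) - 4 = -276
f_4 = 4·(-276) - 4 = -1108
f_5 = 4·(-1108) - 4 = -4436

-4436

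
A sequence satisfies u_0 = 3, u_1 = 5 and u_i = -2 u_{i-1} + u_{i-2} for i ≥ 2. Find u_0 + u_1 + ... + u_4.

u_2 = -2*5 + 3 = -7
u_3 = -2*(-7) + 5 = 19
u_4 = -2*19 + (-7) = -45
Sum = 3 + 5 + (-7) + 19 + (-45) = -25

-25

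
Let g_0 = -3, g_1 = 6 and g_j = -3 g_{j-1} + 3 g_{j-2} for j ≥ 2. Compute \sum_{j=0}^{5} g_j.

1128

g_2 = -3·6 + 3·(-3) = -27
g_3 = -3·(-27) + 3·6 = 99
g_4 = -3·99 + 3·(-27) = -378
g_5 = -3·(-378) + 3·99 = 1431
Sum = (-3) + 6 + (-27) + 99 + (-378) + 1431 = 1128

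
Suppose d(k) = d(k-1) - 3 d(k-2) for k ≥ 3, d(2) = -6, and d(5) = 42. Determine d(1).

2

Let d(1) = w.
d(3) = -6 - 3w
d(4) = 12 - 3w
d(5) = 30 + 6w
So 30 + 6w = 42, giving w = 2.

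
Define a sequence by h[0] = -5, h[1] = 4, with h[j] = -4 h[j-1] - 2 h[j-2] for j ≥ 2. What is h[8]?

-6992

h[2] = -4(4) - 2(-5) = -6
h[3] = -4(-6) - 2(4) = 16
h[4] = -4(16) - 2(-6) = -52
h[5] = -4(-52) - 2(16) = 176
h[6] = -4(176) - 2(-52) = -600
h[7] = -4(-600) - 2(176) = 2048
h[8] = -4(2048) - 2(-600) = -6992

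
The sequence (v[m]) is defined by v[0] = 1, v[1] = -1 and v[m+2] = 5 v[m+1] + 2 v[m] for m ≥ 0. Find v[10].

v[2] = 5·(-1) + 2·1 = -3
v[3] = 5·(-3) + 2·(-1) = -17
v[4] = 5·(-17) + 2·(-3) = -91
v[5] = 5·(-91) + 2·(-17) = -489
v[6] = 5·(-489) + 2·(-91) = -2627
v[7] = 5·(-2627) + 2·(-489) = -14113
v[8] = 5·(-14113) + 2·(-2627) = -75819
v[9] = 5·(-75819) + 2·(-14113) = -407321
v[10] = 5·(-407321) + 2·(-75819) = -2188243

-2188243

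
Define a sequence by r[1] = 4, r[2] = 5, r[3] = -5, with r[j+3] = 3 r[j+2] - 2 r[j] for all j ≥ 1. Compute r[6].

-227

r[4] = 3·(-5) - 2·4 = -23
r[5] = 3·(-23) - 2·5 = -79
r[6] = 3·(-79) - 2·(-5) = -227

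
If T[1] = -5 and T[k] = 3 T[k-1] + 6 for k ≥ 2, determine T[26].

The fixed point is 6/(1 - 3) = -3, so T[k] + 3 = 3(T[k-1] + 3).
Hence T[k] = -2·3^{k-1} - 3.
T[26] = -2·3^{25} - 3 = -2·847288609443 - 3 = -1694577218889.

-1694577218889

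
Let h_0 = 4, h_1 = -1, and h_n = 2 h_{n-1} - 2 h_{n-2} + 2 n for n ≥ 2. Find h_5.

h_2 = 2*(-1) - 2*4 + 4 = -6
h_3 = 2*(-6) - 2*(-1) + 6 = -4
h_4 = 2*(-4) - 2*(-6) + 8 = 12
h_5 = 2*12 - 2*(-4) + 10 = 42

42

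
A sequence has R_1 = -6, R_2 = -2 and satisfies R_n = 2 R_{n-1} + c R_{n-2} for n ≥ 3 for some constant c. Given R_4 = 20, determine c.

R_3 = -4 - 6c
R_4 = -8 - 14c
So -8 - 14c = 20, giving c = -2.

-2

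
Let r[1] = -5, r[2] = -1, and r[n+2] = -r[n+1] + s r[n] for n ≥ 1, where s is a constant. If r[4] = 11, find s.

r[3] = 1 - 5s
r[4] = -1 + 4s
So -1 + 4s = 11, giving s = 3.

3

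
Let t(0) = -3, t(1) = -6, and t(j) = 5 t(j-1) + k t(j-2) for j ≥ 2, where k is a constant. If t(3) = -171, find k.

1

t(2) = -30 - 3k
t(3) = -150 - 21k
So -150 - 21k = -171, giving k = 1.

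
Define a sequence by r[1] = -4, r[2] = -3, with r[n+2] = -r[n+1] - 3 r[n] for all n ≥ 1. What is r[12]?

r[3] = -(-3) - 3·(-4) = 15
r[4] = -15 - 3·(-3) = -6
r[5] = -(-6) - 3·15 = -39
r[6] = -(-39) - 3·(-6) = 57
r[7] = -57 - 3·(-39) = 60
r[8] = -60 - 3·57 = -231
r[9] = -(-231) - 3·60 = 51
r[10] = -51 - 3·(-231) = 642
r[11] = -642 - 3·51 = -795
r[12] = -(-795) - 3·642 = -1131

-1131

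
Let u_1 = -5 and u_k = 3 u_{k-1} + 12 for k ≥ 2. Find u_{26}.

847288609437

The fixed point is 12/(1 - 3) = -6, so u_k + 6 = 3(u_{k-1} + 6).
Hence u_k = 1·3^{k-1} - 6.
u_{26} = 1·3^{25} - 6 = 1·847288609443 - 6 = 847288609437.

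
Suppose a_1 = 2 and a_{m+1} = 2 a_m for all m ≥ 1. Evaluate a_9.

512

a_2 = 2·2 = 4
a_3 = 2·4 = 8
a_4 = 2·8 = 16
a_5 = 2·16 = 32
a_6 = 2·32 = 64
a_7 = 2·64 = 128
a_8 = 2·128 = 256
a_9 = 2·256 = 512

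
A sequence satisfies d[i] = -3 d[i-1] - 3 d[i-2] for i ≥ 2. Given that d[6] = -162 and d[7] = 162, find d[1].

-6

Rearranging, d[i-2] = (d[i] + 3 d[i-1]) / -3.
d[5] = (162 + 3·(-162)) / -3 = -324/-3 = 108
d[4] = (-162 + 3·108) / -3 = 162/-3 = -54
d[3] = (108 + 3·(-54)) / -3 = -54/-3 = 18
d[2] = (-54 + 3·18) / -3 = 0/-3 = 0
d[1] = (18 + 3·0) / -3 = 18/-3 = -6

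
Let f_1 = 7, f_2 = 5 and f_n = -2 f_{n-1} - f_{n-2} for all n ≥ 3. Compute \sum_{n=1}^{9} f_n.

f_3 = -2·5 - 7 = -17
f_4 = -2·(-17) - 5 = 29
f_5 = -2·29 - (-17) = -41
f_6 = -2·(-41) - 29 = 53
f_7 = -2·53 - (-41) = -65
f_8 = -2·(-65) - 53 = 77
f_9 = -2·77 - (-65) = -89
Sum = 7 + 5 + (-17) + 29 + (-41) + 53 + (-65) + 77 + (-89) = -41

-41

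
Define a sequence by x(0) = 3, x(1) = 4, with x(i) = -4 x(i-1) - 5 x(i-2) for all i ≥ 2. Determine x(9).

-9836

x(2) = -4·4 - 5·3 = -31
x(3) = -4·(-31) - 5·4 = 104
x(4) = -4·104 - 5·(-31) = -261
x(5) = -4·(-261) - 5·104 = 524
x(6) = -4·524 - 5·(-261) = -791
x(7) = -4·(-791) - 5·524 = 544
x(8) = -4·544 - 5·(-791) = 1779
x(9) = -4·1779 - 5·544 = -9836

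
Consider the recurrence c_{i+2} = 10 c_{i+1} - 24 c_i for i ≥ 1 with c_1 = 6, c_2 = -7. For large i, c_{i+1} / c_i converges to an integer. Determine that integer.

The characteristic equation is r^2 - 10r + 24 = 0, which factors as (r - 6)(r - 4) = 0.
So the roots are 6 and 4. Since |6| > |4| and the coefficient of 6^i is non-zero, the ratio tends to 6.

6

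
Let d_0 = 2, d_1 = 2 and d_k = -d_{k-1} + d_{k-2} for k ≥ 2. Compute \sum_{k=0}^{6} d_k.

2

d_2 = -2 + 2 = 0
d_3 = -0 + 2 = 2
d_4 = -2 + 0 = -2
d_5 = -(-2) + 2 = 4
d_6 = -4 + (-2) = -6
Sum = 2 + 2 + 0 + 2 + (-2) + 4 + (-6) = 2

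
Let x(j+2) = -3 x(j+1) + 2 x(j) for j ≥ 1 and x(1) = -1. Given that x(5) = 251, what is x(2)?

Let x(2) = v.
x(3) = -2 - 3v
x(4) = 6 + 11v
x(5) = -22 - 39v
So -22 - 39v = 251, giving v = -7.

-7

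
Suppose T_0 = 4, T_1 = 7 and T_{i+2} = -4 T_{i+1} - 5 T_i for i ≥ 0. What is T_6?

-1128

T_2 = -4·7 - 5·4 = -48
T_3 = -4·(-48) - 5·7 = 157
T_4 = -4·157 - 5·(-48) = -388
T_5 = -4·(-388) - 5·157 = 767
T_6 = -4·767 - 5·(-388) = -1128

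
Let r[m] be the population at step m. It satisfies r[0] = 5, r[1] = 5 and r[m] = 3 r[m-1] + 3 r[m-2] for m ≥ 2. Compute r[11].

4546530

r[2] = 3·5 + 3·5 = 30
r[3] = 3·30 + 3·5 = 105
r[4] = 3·105 + 3·30 = 405
r[5] = 3·405 + 3·105 = 1530
r[6] = 3·1530 + 3·405 = 5805
r[7] = 3·5805 + 3·1530 = 22005
r[8] = 3·22005 + 3·5805 = 83430
r[9] = 3·83430 + 3·22005 = 316305
r[10] = 3·316305 + 3·83430 = 1199205
r[11] = 3·1199205 + 3·316305 = 4546530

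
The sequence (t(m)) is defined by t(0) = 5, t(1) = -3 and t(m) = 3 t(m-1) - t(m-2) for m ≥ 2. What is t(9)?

t(2) = 3·(-3) - 5 = -14
t(3) = 3·(-14) - (-3) = -39
t(4) = 3·(-39) - (-14) = -103
t(5) = 3·(-103) - (-39) = -270
t(6) = 3·(-270) - (-103) = -707
t(7) = 3·(-707) - (-270) = -1851
t(8) = 3·(-1851) - (-707) = -4846
t(9) = 3·(-4846) - (-1851) = -12687

-12687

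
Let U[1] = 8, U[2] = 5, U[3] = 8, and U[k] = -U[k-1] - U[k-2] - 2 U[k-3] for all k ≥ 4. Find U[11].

159

U[4] = -8 - 5 - 2·8 = -29
U[5] = -(-29) - 8 - 2·5 = 11
U[6] = -11 - (-29) - 2·8 = 2
U[7] = -2 - 11 - 2·(-29) = 45
U[8] = -45 - 2 - 2·11 = -69
U[9] = -(-69) - 45 - 2·2 = 20
U[10] = -20 - (-69) - 2·45 = -41
U[11] = -(-41) - 20 - 2·(-69) = 159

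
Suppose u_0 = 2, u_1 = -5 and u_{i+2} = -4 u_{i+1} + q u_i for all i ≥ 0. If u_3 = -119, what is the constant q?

u_2 = 20 + 2q
u_3 = -80 - 13q
So -80 - 13q = -119, giving q = 3.

3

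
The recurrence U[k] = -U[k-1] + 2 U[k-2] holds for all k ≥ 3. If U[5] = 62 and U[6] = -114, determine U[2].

-4

Rearranging, U[k-2] = (U[k] + U[k-1]) / 2.
U[4] = (-114 + 62) / 2 = -52/2 = -26
U[3] = (62 + (-26)) / 2 = 36/2 = 18
U[2] = (-26 + 18) / 2 = -8/2 = -4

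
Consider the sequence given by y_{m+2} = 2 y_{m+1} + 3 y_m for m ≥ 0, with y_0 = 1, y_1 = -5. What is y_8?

y_2 = 2*(-5) + 3*1 = -7
y_3 = 2*(-7) + 3*(-5) = -29
y_4 = 2*(-29) + 3*(-7) = -79
y_5 = 2*(-79) + 3*(-29) = -245
y_6 = 2*(-245) + 3*(-79) = -727
y_7 = 2*(-727) + 3*(-245) = -2189
y_8 = 2*(-2189) + 3*(-727) = -6559

-6559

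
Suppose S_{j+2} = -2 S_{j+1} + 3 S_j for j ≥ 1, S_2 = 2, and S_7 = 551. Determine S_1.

Let S_1 = x.
S_3 = -4 + 3x
S_4 = 14 - 6x
S_5 = -40 + 21x
S_6 = 122 - 60x
S_7 = -364 + 183x
So -364 + 183x = 551, giving x = 5.

5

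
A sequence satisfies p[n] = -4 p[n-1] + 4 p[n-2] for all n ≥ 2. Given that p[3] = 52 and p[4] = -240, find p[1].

5

Rearranging, p[n-2] = (p[n] + 4 p[n-1]) / 4.
p[2] = (-240 + 4*52) / 4 = -32/4 = -8
p[1] = (52 + 4*(-8)) / 4 = 20/4 = 5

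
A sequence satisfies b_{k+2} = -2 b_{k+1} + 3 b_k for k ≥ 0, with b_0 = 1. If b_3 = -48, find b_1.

Let b_1 = v.
b_2 = 3 - 2v
b_3 = -6 + 7v
So -6 + 7v = -48, giving v = -6.

-6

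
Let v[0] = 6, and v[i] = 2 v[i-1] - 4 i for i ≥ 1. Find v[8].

-472

v[1] = 2(6) - 4 = 8
v[2] = 2(8) - 8 = 8
v[3] = 2(8) - 12 = 4
v[4] = 2(4) - 16 = -8
v[5] = 2(-8) - 20 = -36
v[6] = 2(-36) - 24 = -96
v[7] = 2(-96) - 28 = -220
v[8] = 2(-220) - 32 = -472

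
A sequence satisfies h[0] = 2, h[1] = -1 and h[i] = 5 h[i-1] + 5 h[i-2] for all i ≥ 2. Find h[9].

h[2] = 5(-1) + 5(2) = 5
h[3] = 5(5) + 5(-1) = 20
h[4] = 5(20) + 5(5) = 125
h[5] = 5(125) + 5(20) = 725
h[6] = 5(725) + 5(125) = 4250
h[7] = 5(4250) + 5(725) = 24875
h[8] = 5(24875) + 5(4250) = 145625
h[9] = 5(145625) + 5(24875) = 852500

852500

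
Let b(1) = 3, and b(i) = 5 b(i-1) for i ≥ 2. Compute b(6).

b(2) = 5*3 = 15
b(3) = 5*15 = 75
b(4) = 5*75 = 375
b(5) = 5*375 = 1875
b(6) = 5*1875 = 9375

9375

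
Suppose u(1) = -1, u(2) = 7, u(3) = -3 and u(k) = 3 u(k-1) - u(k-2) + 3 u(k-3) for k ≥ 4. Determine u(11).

-23619

u(4) = 3(-3) - 7 + 3(-1) = -19
u(5) = 3(-19) - (-3) + 3(7) = -33
u(6) = 3(-33) - (-19) + 3(-3) = -89
u(7) = 3(-89) - (-33) + 3(-19) = -291
u(8) = 3(-291) - (-89) + 3(-33) = -883
u(9) = 3(-883) - (-291) + 3(-89) = -2625
u(10) = 3(-2625) - (-883) + 3(-291) = -7865
u(11) = 3(-7865) - (-2625) + 3(-883) = -23619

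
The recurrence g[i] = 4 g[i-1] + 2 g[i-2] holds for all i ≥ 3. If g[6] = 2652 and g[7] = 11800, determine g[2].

7

Rearranging, g[i-2] = (g[i] - 4 g[i-1]) / 2.
g[5] = (11800 - 4·2652) / 2 = 1192/2 = 596
g[4] = (2652 - 4·596) / 2 = 268/2 = 134
g[3] = (596 - 4·134) / 2 = 60/2 = 30
g[2] = (134 - 4·30) / 2 = 14/2 = 7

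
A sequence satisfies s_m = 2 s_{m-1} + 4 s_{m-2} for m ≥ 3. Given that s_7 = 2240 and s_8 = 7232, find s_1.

3

Rearranging, s_{m-2} = (s_m - 2 s_{m-1}) / 4.
s_6 = (7232 - 2(2240)) / 4 = 2752/4 = 688
s_5 = (2240 - 2(688)) / 4 = 864/4 = 216
s_4 = (688 - 2(216)) / 4 = 256/4 = 64
s_3 = (216 - 2(64)) / 4 = 88/4 = 22
s_2 = (64 - 2(22)) / 4 = 20/4 = 5
s_1 = (22 - 2(5)) / 4 = 12/4 = 3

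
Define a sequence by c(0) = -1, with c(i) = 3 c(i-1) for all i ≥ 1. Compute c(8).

-6561

c(1) = 3(-1) = -3
c(2) = 3(-3) = -9
c(3) = 3(-9) = -27
c(4) = 3(-27) = -81
c(5) = 3(-81) = -243
c(6) = 3(-243) = -729
c(7) = 3(-729) = -2187
c(8) = 3(-2187) = -6561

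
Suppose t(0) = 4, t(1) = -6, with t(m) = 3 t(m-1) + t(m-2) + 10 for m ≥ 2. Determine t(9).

t(2) = 3·(-6) + 4 + 10 = -4
t(3) = 3·(-4) + (-6) + 10 = -8
t(4) = 3·(-8) + (-4) + 10 = -18
t(5) = 3·(-18) + (-8) + 10 = -52
t(6) = 3·(-52) + (-18) + 10 = -164
t(7) = 3·(-164) + (-52) + 10 = -534
t(8) = 3·(-534) + (-164) + 10 = -1756
t(9) = 3·(-1756) + (-534) + 10 = -5792

-5792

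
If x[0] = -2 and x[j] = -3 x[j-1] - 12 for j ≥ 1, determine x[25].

The fixed point is -12/(1 + 3) = -3, so x[j] + 3 = -3(x[j-1] + 3).
Hence x[j] = 1·(-3)^j - 3.
x[25] = 1·(-3)^{25} - 3 = 1·-847288609443 - 3 = -847288609446.

-847288609446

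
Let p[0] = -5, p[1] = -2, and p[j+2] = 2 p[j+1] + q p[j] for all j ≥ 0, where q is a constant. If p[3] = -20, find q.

p[2] = -4 - 5q
p[3] = -8 - 12q
So -8 - 12q = -20, giving q = 1.

1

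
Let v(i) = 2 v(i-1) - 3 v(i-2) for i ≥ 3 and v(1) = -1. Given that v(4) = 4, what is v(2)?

Let v(2) = y.
v(3) = 3 + 2y
v(4) = 6 + y
So 6 + y = 4, giving y = -2.

-2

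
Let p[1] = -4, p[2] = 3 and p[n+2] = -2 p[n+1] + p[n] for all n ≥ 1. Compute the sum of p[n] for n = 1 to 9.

p[3] = -2·3 + (-4) = -10
p[4] = -2·(-10) + 3 = 23
p[5] = -2·23 + (-10) = -56
p[6] = -2·(-56) + 23 = 135
p[7] = -2·135 + (-56) = -326
p[8] = -2·(-326) + 135 = 787
p[9] = -2·787 + (-326) = -1900
Sum = (-4) + 3 + (-10) + 23 + (-56) + 135 + (-326) + 787 + (-1900) = -1348

-1348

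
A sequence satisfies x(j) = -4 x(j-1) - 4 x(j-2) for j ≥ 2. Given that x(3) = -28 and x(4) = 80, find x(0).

-1

Rearranging, x(j-2) = (x(j) + 4 x(j-1)) / -4.
x(2) = (80 + 4·(-28)) / -4 = -32/-4 = 8
x(1) = (-28 + 4·8) / -4 = 4/-4 = -1
x(0) = (8 + 4·(-1)) / -4 = 4/-4 = -1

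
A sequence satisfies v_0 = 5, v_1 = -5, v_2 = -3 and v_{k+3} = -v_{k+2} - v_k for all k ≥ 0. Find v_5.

-4

v_3 = -(-3) - 5 = -2
v_4 = -(-2) - (-5) = 7
v_5 = -7 - (-3) = -4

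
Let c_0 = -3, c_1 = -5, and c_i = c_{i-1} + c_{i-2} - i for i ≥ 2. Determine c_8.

c_2 = (-5) + (-3) - 2 = -10
c_3 = (-10) + (-5) - 3 = -18
c_4 = (-18) + (-10) - 4 = -32
c_5 = (-32) + (-18) - 5 = -55
c_6 = (-55) + (-32) - 6 = -93
c_7 = (-93) + (-55) - 7 = -155
c_8 = (-155) + (-93) - 8 = -256

-256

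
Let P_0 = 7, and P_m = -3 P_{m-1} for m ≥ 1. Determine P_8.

45927

P_1 = -3(7) = -21
P_2 = -3(-21) = 63
P_3 = -3(63) = -189
P_4 = -3(-189) = 567
P_5 = -3(567) = -1701
P_6 = -3(-1701) = 5103
P_7 = -3(5103) = -15309
P_8 = -3(-15309) = 45927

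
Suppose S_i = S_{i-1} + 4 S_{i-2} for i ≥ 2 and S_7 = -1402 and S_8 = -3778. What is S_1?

-2

Rearranging, S_{i-2} = (S_i - S_{i-1}) / 4.
S_6 = (-3778 - (-1402)) / 4 = -2376/4 = -594
S_5 = (-1402 - (-594)) / 4 = -808/4 = -202
S_4 = (-594 - (-202)) / 4 = -392/4 = -98
S_3 = (-202 - (-98)) / 4 = -104/4 = -26
S_2 = (-98 - (-26)) / 4 = -72/4 = -18
S_1 = (-26 - (-18)) / 4 = -8/4 = -2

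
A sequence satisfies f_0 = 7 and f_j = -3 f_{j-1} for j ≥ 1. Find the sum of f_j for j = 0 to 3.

f_1 = -3*7 = -21
f_2 = -3*(-21) = 63
f_3 = -3*63 = -189
Sum = 7 + (-21) + 63 + (-189) = -140

-140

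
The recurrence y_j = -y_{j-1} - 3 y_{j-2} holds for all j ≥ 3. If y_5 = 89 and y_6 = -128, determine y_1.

Rearranging, y_{j-2} = (y_j + y_{j-1}) / -3.
y_4 = (-128 + 89) / -3 = -39/-3 = 13
y_3 = (89 + 13) / -3 = 102/-3 = -34
y_2 = (13 + (-34)) / -3 = -21/-3 = 7
y_1 = (-34 + 7) / -3 = -27/-3 = 9

9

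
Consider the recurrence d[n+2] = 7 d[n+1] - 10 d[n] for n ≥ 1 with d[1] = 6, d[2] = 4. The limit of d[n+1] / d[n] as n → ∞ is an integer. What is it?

5

The characteristic equation is r^2 - 7r + 10 = 0, which factors as (r - 5)(r - 2) = 0.
So the roots are 5 and 2. Since |5| > |2| and the coefficient of 5^n is non-zero, the ratio tends to 5.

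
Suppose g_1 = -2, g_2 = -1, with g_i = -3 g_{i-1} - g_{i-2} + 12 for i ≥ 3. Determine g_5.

g_3 = -3·(-1) - (-2) + 12 = 17
g_4 = -3·17 - (-1) + 12 = -38
g_5 = -3·(-38) - 17 + 12 = 109

109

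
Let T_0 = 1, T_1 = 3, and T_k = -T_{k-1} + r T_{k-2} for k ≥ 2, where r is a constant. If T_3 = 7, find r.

T_2 = -3 + r
T_3 = 3 + 2r
So 3 + 2r = 7, giving r = 2.

2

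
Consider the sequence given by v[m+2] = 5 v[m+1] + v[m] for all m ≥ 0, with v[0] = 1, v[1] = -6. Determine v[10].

-15368024

v[2] = 5*(-6) + 1 = -29
v[3] = 5*(-29) + (-6) = -151
v[4] = 5*(-151) + (-29) = -784
v[5] = 5*(-784) + (-151) = -4071
v[6] = 5*(-4071) + (-784) = -21139
v[7] = 5*(-21139) + (-4071) = -109766
v[8] = 5*(-109766) + (-21139) = -569969
v[9] = 5*(-569969) + (-109766) = -2959611
v[10] = 5*(-2959611) + (-569969) = -15368024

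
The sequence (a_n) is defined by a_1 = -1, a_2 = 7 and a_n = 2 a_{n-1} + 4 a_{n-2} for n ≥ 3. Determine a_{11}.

a_3 = 2·7 + 4·(-1) = 10
a_4 = 2·10 + 4·7 = 48
a_5 = 2·48 + 4·10 = 136
a_6 = 2·136 + 4·48 = 464
a_7 = 2·464 + 4·136 = 1472
a_8 = 2·1472 + 4·464 = 4800
a_9 = 2·4800 + 4·1472 = 15488
a_{10} = 2·15488 + 4·4800 = 50176
a_{11} = 2·50176 + 4·15488 = 162304

162304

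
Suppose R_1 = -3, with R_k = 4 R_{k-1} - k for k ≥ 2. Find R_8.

-61892

R_2 = 4(-3) - 2 = -14
R_3 = 4(-14) - 3 = -59
R_4 = 4(-59) - 4 = -240
R_5 = 4(-240) - 5 = -965
R_6 = 4(-965) - 6 = -3866
R_7 = 4(-3866) - 7 = -15471
R_8 = 4(-15471) - 8 = -61892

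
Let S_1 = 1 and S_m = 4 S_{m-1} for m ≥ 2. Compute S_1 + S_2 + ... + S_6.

1365

S_2 = 4(1) = 4
S_3 = 4(4) = 16
S_4 = 4(16) = 64
S_5 = 4(64) = 256
S_6 = 4(256) = 1024
Sum = 1 + 4 + 16 + 64 + 256 + 1024 = 1365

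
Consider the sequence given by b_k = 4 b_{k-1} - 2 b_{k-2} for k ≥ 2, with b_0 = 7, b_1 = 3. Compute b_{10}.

b_2 = 4(3) - 2(7) = -2
b_3 = 4(-2) - 2(3) = -14
b_4 = 4(-14) - 2(-2) = -52
b_5 = 4(-52) - 2(-14) = -180
b_6 = 4(-180) - 2(-52) = -616
b_7 = 4(-616) - 2(-180) = -2104
b_8 = 4(-2104) - 2(-616) = -7184
b_9 = 4(-7184) - 2(-2104) = -24528
b_{10} = 4(-24528) - 2(-7184) = -83744

-83744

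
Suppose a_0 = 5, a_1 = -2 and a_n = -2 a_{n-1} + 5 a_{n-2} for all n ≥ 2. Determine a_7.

a_2 = -2(-2) + 5(5) = 29
a_3 = -2(29) + 5(-2) = -68
a_4 = -2(-68) + 5(29) = 281
a_5 = -2(281) + 5(-68) = -902
a_6 = -2(-902) + 5(281) = 3209
a_7 = -2(3209) + 5(-902) = -10928

-10928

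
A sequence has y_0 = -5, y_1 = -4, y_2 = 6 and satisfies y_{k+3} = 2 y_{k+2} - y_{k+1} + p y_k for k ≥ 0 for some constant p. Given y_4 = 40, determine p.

y_3 = 16 - 5p
y_4 = 26 - 14p
So 26 - 14p = 40, giving p = -1.

-1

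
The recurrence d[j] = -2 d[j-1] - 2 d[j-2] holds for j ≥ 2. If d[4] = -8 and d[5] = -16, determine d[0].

2

Rearranging, d[j-2] = (d[j] + 2 d[j-1]) / -2.
d[3] = (-16 + 2*(-8)) / -2 = -32/-2 = 16
d[2] = (-8 + 2*16) / -2 = 24/-2 = -12
d[1] = (16 + 2*(-12)) / -2 = -8/-2 = 4
d[0] = (-12 + 2*4) / -2 = -4/-2 = 2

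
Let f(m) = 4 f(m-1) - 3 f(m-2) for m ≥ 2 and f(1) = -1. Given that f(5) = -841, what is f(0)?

6

Let f(0) = w.
f(2) = -4 - 3w
f(3) = -13 - 12w
f(4) = -40 - 39w
f(5) = -121 - 120w
So -121 - 120w = -841, giving w = 6.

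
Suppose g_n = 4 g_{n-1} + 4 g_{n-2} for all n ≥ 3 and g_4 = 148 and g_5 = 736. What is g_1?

Rearranging, g_{n-2} = (g_n - 4 g_{n-1}) / 4.
g_3 = (736 - 4*148) / 4 = 144/4 = 36
g_2 = (148 - 4*36) / 4 = 4/4 = 1
g_1 = (36 - 4*1) / 4 = 32/4 = 8

8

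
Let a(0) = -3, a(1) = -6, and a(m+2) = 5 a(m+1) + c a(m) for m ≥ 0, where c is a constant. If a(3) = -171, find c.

a(2) = -30 - 3c
a(3) = -150 - 21c
So -150 - 21c = -171, giving c = 1.

1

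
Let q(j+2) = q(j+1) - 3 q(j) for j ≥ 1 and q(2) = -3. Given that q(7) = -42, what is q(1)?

Let q(1) = z.
q(3) = -3 - 3z
q(4) = 6 - 3z
q(5) = 15 + 6z
q(6) = -3 + 15z
q(7) = -48 - 3z
So -48 - 3z = -42, giving z = -2.

-2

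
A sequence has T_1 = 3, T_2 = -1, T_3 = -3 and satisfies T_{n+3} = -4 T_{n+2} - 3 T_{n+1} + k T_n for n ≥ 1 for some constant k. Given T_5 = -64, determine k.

1

T_4 = 15 + 3k
T_5 = -51 - 13k
So -51 - 13k = -64, giving k = 1.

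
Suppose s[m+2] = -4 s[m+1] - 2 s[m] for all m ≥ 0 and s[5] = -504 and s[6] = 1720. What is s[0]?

Rearranging, s[m-2] = (s[m] + 4 s[m-1]) / -2.
s[4] = (1720 + 4·(-504)) / -2 = -296/-2 = 148
s[3] = (-504 + 4·148) / -2 = 88/-2 = -44
s[2] = (148 + 4·(-44)) / -2 = -28/-2 = 14
s[1] = (-44 + 4·14) / -2 = 12/-2 = -6
s[0] = (14 + 4·(-6)) / -2 = -10/-2 = 5

5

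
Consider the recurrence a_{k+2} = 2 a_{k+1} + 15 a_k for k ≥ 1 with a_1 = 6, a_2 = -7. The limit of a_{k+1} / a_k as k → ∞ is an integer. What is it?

5

The characteristic equation is r^2 - 2r - 15 = 0, which factors as (r - 5)(r + 3) = 0.
So the roots are 5 and -3. Since |5| > |-3| and the coefficient of 5^k is non-zero, the ratio tends to 5.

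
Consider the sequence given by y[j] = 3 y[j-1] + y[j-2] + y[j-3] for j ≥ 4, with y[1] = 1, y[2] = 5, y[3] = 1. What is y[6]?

109

y[4] = 3(1) + 5 + 1 = 9
y[5] = 3(9) + 1 + 5 = 33
y[6] = 3(33) + 9 + 1 = 109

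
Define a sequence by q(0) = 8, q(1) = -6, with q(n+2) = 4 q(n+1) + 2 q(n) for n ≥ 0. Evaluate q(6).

-3808

q(2) = 4(-6) + 2(8) = -8
q(3) = 4(-8) + 2(-6) = -44
q(4) = 4(-44) + 2(-8) = -192
q(5) = 4(-192) + 2(-44) = -856
q(6) = 4(-856) + 2(-192) = -3808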